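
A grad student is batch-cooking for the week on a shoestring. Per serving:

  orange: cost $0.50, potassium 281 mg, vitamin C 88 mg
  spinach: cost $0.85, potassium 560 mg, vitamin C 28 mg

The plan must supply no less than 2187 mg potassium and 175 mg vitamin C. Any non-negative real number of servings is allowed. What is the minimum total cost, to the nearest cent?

$3.38

At the optimum either one food covers both requirements or two foods hit both targets exactly; no other combination can be cheaper.
orange only: max(2187/281, 175/88) = 7.783 servings → $3.89.
spinach only: max(2187/560, 175/28) = 6.25 servings → $5.31.
orange + spinach with both tight: 0.8878 servings and 3.46 servings → $3.38.
Cheapest feasible corner: $3.38.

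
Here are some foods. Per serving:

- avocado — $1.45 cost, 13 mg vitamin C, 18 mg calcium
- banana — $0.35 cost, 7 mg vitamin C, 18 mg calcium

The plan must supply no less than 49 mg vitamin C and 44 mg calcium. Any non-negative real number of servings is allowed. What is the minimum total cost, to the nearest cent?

$2.45

For a min-cost LP with two ≥-constraints, a basic feasible solution has at most two positive variables.
avocado only: max(49/13, 44/18) = 3.769 servings → $5.47.
banana only: max(49/7, 44/18) = 7 servings → $2.45.
avocado + banana with both targets exact would need a negative amount; discard.
Cheapest feasible corner: $2.45.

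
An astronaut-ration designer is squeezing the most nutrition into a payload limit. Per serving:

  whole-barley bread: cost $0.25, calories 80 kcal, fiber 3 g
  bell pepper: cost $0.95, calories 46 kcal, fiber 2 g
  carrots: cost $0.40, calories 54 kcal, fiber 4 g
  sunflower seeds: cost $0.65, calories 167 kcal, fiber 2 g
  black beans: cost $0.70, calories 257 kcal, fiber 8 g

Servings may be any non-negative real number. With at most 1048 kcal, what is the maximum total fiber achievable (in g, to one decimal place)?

77.6 g

Fiber per kcal: carrots 0.07407, bell pepper 0.04348, whole-barley bread 0.0375, black beans 0.03113, sunflower seeds 0.01198.
With no serving limits, spend the whole calories allowance on carrots: 1048 kcal / 54 kcal × 4 g = 77.6 g.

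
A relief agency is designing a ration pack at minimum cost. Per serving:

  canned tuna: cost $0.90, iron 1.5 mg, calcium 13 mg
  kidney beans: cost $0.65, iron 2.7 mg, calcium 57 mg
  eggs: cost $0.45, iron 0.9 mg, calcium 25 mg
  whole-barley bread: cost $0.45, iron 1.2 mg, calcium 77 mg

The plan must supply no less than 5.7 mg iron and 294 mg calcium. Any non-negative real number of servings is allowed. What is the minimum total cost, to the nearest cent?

$1.91

Minimising a linear cost over {iron ≥ 5.7, calcium ≥ 294, servings ≥ 0} — the optimum is at a vertex, using one or two foods.
canned tuna only: max(5.7/1.5, 294/13) = 22.62 servings → $20.35.
kidney beans only: max(5.7/2.7, 294/57) = 5.158 servings → $3.35.
eggs only: max(5.7/0.9, 294/25) = 11.76 servings → $5.29.
whole-barley bread only: max(5.7/1.2, 294/77) = 4.75 servings → $2.14.
canned tuna + kidney beans: intersection lies outside the first quadrant.
canned tuna + eggs with both targets exact would need a negative amount; discard.
canned tuna + whole-barley bread with both tight: 0.8619 servings and 3.673 servings → $2.43.
kidney beans + eggs with both targets exact would need a negative amount; discard.
kidney beans + whole-barley bread with both tight: 0.6172 servings and 3.361 servings → $1.91.
eggs + whole-barley bread with both tight: 2.191 servings and 3.107 servings → $2.38.
Cheapest feasible corner: $1.91.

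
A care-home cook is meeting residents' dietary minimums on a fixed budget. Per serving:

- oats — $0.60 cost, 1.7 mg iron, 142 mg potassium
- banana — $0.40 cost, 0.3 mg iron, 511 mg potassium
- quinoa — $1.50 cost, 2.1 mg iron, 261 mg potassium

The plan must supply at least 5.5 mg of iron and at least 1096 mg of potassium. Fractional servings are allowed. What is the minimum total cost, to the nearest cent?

oats only: max(5.5/1.7, 1096/142) = 7.718 servings → $4.63.
banana only: max(5.5/0.3, 1096/511) = 18.33 servings → $7.33.
quinoa only: max(5.5/2.1, 1096/261) = 4.199 servings → $6.30.
oats + banana with both tight: 3.004 servings and 1.31 servings → $2.33.
oats + quinoa with both targets exact would need a negative amount; discard.
banana + quinoa with both tight: 0.8706 servings and 2.495 servings → $4.09.
The minimum over all feasible corners is $2.33.

$2.33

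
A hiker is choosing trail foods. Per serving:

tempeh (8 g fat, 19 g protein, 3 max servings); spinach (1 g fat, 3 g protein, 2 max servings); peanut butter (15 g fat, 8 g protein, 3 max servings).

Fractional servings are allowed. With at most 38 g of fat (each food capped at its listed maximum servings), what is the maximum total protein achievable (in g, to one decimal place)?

69.4 g

Protein per g fat: spinach 3, tempeh 2.375, peanut butter 0.5333.
Take 2 servings of spinach: uses 2 g fat, +6.0 g protein (running total 6.0 g).
Take 3 servings of tempeh: uses 24 g fat, +57.0 g protein (running total 63.0 g).
Take 0.8 servings of peanut butter: uses 12 g fat, +6.4 g protein (running total 69.4 g).
Filling greedily by protein-per-g fat is optimal for one linear limit, giving 69.4 g.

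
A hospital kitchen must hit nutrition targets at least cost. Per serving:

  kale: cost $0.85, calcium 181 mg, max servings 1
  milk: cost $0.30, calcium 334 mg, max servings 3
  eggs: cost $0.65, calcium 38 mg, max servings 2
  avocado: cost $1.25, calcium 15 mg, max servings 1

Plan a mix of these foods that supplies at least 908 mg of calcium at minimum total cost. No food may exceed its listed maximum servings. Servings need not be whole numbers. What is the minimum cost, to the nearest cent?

$0.82

Cost per mg of calcium: milk $0.0009, kale $0.0047, eggs $0.0171, avocado $0.0833.
Take 2.719 servings of milk: +908.0 mg calcium for $0.82 (total $0.82, still need 0.0 mg).
Greedy by cheapest-per-mg is optimal for a single linear constraint, so the minimum cost is $0.82.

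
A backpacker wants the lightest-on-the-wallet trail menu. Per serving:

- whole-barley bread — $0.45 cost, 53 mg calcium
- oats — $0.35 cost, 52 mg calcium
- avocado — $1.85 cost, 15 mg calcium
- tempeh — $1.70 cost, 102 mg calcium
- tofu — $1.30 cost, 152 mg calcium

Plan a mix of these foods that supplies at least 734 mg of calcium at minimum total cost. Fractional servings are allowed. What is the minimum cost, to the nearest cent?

Cost per mg of calcium: oats $0.0067, whole-barley bread $0.0085, tofu $0.0086, tempeh $0.0167, avocado $0.1233.
With no serving limits, use only oats: 734 mg / 52 mg = 14.12 servings × $0.35 = $4.94.

$4.94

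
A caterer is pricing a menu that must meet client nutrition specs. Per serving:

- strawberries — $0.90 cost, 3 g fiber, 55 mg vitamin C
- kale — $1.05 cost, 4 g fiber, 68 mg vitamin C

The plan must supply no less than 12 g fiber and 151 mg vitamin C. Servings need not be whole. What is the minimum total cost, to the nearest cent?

This is a tiny linear program; its minimum lies at a vertex of the feasible set. List the vertices and price them.
strawberries only: max(12/3, 151/55) = 4 servings → $3.60.
kale only: max(12/4, 151/68) = 3 servings → $3.15.
strawberries + kale: the both-tight solution has a negative serving — not a feasible corner.
The minimum over all feasible corners is $3.15.

$3.15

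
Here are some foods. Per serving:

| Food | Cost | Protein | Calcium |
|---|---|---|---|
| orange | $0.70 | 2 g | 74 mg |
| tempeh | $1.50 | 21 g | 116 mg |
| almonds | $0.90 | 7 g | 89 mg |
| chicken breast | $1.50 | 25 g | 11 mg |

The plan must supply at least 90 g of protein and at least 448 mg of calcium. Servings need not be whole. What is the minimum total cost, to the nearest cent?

At the optimum either one food covers both requirements or two foods hit both targets exactly; no other combination can be cheaper.
orange only: max(90/2, 448/74) = 45 servings → $31.50.
tempeh only: max(90/21, 448/116) = 4.286 servings → $6.43.
almonds only: max(90/7, 448/89) = 12.86 servings → $11.57.
chicken breast only: max(90/25, 448/11) = 40.73 servings → $61.09.
orange + tempeh: the both-tight solution has a negative serving — not a feasible corner.
orange + almonds: intersection lies outside the first quadrant.
orange + chicken breast with both tight: 5.585 servings and 3.153 servings → $8.64.
tempeh + almonds: intersection lies outside the first quadrant.
tempeh + chicken breast with both tight: 3.825 servings and 0.3867 servings → $6.32.
almonds + chicken breast with both tight: 4.753 servings and 2.269 servings → $7.68.
So the least-cost plan costs $6.32.

$6.32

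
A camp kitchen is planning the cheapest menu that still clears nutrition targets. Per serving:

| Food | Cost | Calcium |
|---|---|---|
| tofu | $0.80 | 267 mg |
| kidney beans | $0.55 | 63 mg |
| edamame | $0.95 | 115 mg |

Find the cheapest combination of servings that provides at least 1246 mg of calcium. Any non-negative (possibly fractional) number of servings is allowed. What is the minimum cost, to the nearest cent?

$3.73

Cost per mg of calcium: tofu $0.0030, edamame $0.0083, kidney beans $0.0087.
With no serving limits, use only tofu: 1246 mg / 267 mg = 4.667 servings × $0.80 = $3.73.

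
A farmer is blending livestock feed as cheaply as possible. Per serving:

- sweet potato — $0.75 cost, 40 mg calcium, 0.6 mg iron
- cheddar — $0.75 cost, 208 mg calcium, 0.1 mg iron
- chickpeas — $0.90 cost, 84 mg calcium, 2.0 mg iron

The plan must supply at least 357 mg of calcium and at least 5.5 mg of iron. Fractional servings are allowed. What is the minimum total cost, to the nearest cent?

$2.91

This is a tiny linear program; its minimum lies at a vertex of the feasible set. List the vertices and price them.
sweet potato only: max(357/40, 5.5/0.6) = 9.167 servings → $6.88.
cheddar only: max(357/208, 5.5/0.1) = 55 servings → $41.25.
chickpeas only: max(357/84, 5.5/2.0) = 4.25 servings → $3.83.
sweet potato + cheddar: intersection lies outside the first quadrant.
sweet potato + chickpeas with both tight: 8.514 servings and 0.1959 servings → $6.56.
cheddar + chickpeas with both tight: 0.6183 servings and 2.719 servings → $2.91.
The minimum over all feasible corners is $2.91.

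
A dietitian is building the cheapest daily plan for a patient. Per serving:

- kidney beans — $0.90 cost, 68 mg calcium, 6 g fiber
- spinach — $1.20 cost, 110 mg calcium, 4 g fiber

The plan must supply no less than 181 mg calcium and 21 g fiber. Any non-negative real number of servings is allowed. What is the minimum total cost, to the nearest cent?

kidney beans only: max(181/68, 21/6) = 3.5 servings → $3.15.
spinach only: max(181/110, 21/4) = 5.25 servings → $6.30.
kidney beans + spinach with both targets exact would need a negative amount; discard.
Cheapest feasible corner: $3.15.

$3.15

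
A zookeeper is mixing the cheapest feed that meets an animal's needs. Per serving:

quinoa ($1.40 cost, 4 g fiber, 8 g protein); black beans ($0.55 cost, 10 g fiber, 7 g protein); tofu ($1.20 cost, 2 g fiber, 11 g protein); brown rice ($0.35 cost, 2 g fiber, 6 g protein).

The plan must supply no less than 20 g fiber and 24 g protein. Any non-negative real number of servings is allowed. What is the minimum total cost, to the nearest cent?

Check every corner: each single food scaled to meet both minima, and each pair solved so both constraints bind.
quinoa only: max(20/4, 24/8) = 5 servings → $7.00.
black beans only: max(20/10, 24/7) = 3.429 servings → $1.89.
tofu only: max(20/2, 24/11) = 10 servings → $12.00.
brown rice only: max(20/2, 24/6) = 10 servings → $3.50.
quinoa + black beans with both tight: 1.923 servings and 1.231 servings → $3.37.
quinoa + tofu: intersection lies outside the first quadrant.
quinoa + brown rice: intersection lies outside the first quadrant.
black beans + tofu with both tight: 1.792 servings and 1.042 servings → $2.24.
black beans + brown rice with both tight: 1.565 servings and 2.174 servings → $1.62.
tofu + brown rice: intersection lies outside the first quadrant.
The minimum over all feasible corners is $1.62.

$1.62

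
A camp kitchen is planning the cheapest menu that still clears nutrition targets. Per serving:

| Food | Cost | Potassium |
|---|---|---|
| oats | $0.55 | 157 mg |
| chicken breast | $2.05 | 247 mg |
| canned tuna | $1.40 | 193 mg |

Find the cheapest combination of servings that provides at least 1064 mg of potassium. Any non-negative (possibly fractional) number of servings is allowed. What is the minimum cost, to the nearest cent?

Cost per mg of potassium: oats $0.0035, canned tuna $0.0073, chicken breast $0.0083.
With no serving limits, use only oats: 1064 mg / 157 mg = 6.777 servings × $0.55 = $3.73.

$3.73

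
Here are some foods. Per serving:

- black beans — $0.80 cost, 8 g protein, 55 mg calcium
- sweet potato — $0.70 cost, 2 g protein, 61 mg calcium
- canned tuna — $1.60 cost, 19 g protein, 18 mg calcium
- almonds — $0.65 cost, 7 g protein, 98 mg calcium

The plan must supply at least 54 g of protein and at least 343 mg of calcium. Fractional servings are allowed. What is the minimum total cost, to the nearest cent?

$4.74

At the optimum either one food covers both requirements or two foods hit both targets exactly; no other combination can be cheaper.
black beans only: max(54/8, 343/55) = 6.75 servings → $5.40.
sweet potato only: max(54/2, 343/61) = 27 servings → $18.90.
canned tuna only: max(54/19, 343/18) = 19.06 servings → $30.49.
almonds only: max(54/7, 343/98) = 7.714 servings → $5.01.
black beans + sweet potato: intersection lies outside the first quadrant.
black beans + canned tuna with both tight: 6.154 servings and 0.2508 servings → $5.32.
black beans + almonds: intersection lies outside the first quadrant.
sweet potato + canned tuna with both tight: 4.938 servings and 2.322 servings → $7.17.
sweet potato + almonds: intersection lies outside the first quadrant.
canned tuna + almonds with both tight: 1.665 servings and 3.194 servings → $4.74.
The minimum over all feasible corners is $4.74.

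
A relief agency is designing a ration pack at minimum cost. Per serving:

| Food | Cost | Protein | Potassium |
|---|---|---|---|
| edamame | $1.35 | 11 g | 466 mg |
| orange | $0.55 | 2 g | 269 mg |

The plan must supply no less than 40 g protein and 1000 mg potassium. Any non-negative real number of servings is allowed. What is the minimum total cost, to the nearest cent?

The cheapest plan sits at a corner of the feasible region — with two constraints it uses at most two foods.
edamame only: max(40/11, 1000/466) = 3.636 servings → $4.91.
orange only: max(40/2, 1000/269) = 20 servings → $11.00.
edamame + orange: the both-tight solution has a negative serving — not a feasible corner.
The minimum over all feasible corners is $4.91.

$4.91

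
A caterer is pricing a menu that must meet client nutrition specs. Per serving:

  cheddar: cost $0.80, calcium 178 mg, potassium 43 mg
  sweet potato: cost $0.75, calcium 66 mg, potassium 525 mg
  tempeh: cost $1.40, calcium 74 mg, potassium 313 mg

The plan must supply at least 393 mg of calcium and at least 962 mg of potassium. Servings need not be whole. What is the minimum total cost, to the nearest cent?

$2.54

cheddar only: max(393/178, 962/43) = 22.37 servings → $17.90.
sweet potato only: max(393/66, 962/525) = 5.955 servings → $4.47.
tempeh only: max(393/74, 962/313) = 5.311 servings → $7.44.
cheddar + sweet potato with both tight: 1.576 servings and 1.703 servings → $2.54.
cheddar + tempeh with both tight: 0.9865 servings and 2.938 servings → $4.90.
sweet potato + tempeh: intersection lies outside the first quadrant.
Cheapest feasible corner: $2.54.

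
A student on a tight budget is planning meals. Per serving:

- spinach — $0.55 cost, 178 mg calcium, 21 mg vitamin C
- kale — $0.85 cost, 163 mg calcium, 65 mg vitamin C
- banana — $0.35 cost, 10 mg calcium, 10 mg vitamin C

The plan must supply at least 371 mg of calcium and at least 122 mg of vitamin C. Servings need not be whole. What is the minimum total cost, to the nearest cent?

Two binding constraints pin down two serving amounts, so the optimal mix uses at most two foods. The candidates are each food alone (scaled to the tighter of calcium/vitamin C) and each pair with both constraints tight.
spinach only: max(371/178, 122/21) = 5.81 servings → $3.20.
kale only: max(371/163, 122/65) = 2.276 servings → $1.93.
banana only: max(371/10, 122/10) = 37.1 servings → $12.98.
spinach + kale with both tight: 0.5191 servings and 1.709 servings → $1.74.
spinach + banana with both tight: 1.586 servings and 8.869 servings → $3.98.
kale + banana: the both-tight solution has a negative serving — not a feasible corner.
The minimum over all feasible corners is $1.74.

$1.74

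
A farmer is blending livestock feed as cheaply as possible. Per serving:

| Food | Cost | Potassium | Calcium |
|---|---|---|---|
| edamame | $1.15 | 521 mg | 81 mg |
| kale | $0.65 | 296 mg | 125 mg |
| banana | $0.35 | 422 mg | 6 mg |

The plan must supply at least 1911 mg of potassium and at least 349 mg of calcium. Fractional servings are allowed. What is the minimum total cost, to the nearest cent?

This is a tiny linear program; its minimum lies at a vertex of the feasible set. List the vertices and price them.
edamame only: max(1911/521, 349/81) = 4.309 servings → $4.95.
kale only: max(1911/296, 349/125) = 6.456 servings → $4.20.
banana only: max(1911/422, 349/6) = 58.17 servings → $20.36.
edamame + kale with both tight: 3.295 servings and 0.6571 servings → $4.22.
edamame + banana: intersection lies outside the first quadrant.
kale + banana with both tight: 2.664 servings and 2.66 servings → $2.66.
So the least-cost plan costs $2.66.

$2.66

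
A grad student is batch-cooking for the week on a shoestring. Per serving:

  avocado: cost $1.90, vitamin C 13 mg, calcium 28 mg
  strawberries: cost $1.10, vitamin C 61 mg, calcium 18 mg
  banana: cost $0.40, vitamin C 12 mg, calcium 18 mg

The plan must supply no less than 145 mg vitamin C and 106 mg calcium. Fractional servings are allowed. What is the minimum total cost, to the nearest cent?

Check every corner: each single food scaled to meet both minima, and each pair solved so both constraints bind.
avocado only: max(145/13, 106/28) = 11.15 servings → $21.19.
strawberries only: max(145/61, 106/18) = 5.889 servings → $6.48.
banana only: max(145/12, 106/18) = 12.08 servings → $4.83.
avocado + strawberries with both tight: 2.616 servings and 1.82 servings → $6.97.
avocado + banana with both targets exact would need a negative amount; discard.
strawberries + banana with both tight: 1.517 servings and 4.372 servings → $3.42.
Cheapest feasible corner: $3.42.

$3.42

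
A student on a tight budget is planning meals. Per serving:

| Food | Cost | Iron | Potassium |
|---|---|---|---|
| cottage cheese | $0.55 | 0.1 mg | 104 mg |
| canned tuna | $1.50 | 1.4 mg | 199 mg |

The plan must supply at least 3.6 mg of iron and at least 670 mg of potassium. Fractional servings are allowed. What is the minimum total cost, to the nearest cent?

A basic optimal solution has at most two foods positive. Try each food alone and each pair with both targets met exactly.
cottage cheese only: max(3.6/0.1, 670/104) = 36 servings → $19.80.
canned tuna only: max(3.6/1.4, 670/199) = 3.367 servings → $5.05.
cottage cheese + canned tuna with both tight: 1.763 servings and 2.446 servings → $4.64.
Cheapest feasible corner: $4.64.

$4.64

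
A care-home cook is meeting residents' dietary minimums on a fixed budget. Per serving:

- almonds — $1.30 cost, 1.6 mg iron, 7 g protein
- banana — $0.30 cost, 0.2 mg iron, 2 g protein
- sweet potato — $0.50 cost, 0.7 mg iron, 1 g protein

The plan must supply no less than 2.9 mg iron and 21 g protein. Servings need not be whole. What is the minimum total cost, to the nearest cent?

At the optimum either one food covers both requirements or two foods hit both targets exactly; no other combination can be cheaper.
almonds only: max(2.9/1.6, 21/7) = 3 servings → $3.90.
banana only: max(2.9/0.2, 21/2) = 14.5 servings → $4.35.
sweet potato only: max(2.9/0.7, 21/1) = 21 servings → $10.50.
almonds + banana with both tight: 0.8889 servings and 7.389 servings → $3.37.
almonds + sweet potato: the both-tight solution has a negative serving — not a feasible corner.
banana + sweet potato with both tight: 9.833 servings and 1.333 servings → $3.62.
So the least-cost plan costs $3.37.

$3.37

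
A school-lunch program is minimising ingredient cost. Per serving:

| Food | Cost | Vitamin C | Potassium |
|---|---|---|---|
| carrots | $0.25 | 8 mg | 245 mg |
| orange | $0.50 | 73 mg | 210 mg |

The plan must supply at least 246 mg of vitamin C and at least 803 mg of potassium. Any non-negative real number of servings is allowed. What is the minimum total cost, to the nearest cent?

$1.77

An LP optimum is at a vertex; with two nutrient constraints at most two foods are used. Check each candidate.
carrots only: max(246/8, 803/245) = 30.75 servings → $7.69.
orange only: max(246/73, 803/210) = 3.824 servings → $1.91.
carrots + orange with both tight: 0.4294 servings and 3.323 servings → $1.77.
The minimum over all feasible corners is $1.77.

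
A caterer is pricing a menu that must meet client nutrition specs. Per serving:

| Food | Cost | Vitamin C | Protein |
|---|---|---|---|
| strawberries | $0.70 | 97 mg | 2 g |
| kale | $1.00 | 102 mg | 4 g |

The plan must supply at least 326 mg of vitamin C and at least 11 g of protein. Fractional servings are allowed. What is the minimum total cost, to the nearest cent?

$2.95

Check every corner: each single food scaled to meet both minima, and each pair solved so both constraints bind.
strawberries only: max(326/97, 11/2) = 5.5 servings → $3.85.
kale only: max(326/102, 11/4) = 3.196 servings → $3.20.
strawberries + kale with both tight: 0.9891 servings and 2.255 servings → $2.95.
The minimum over all feasible corners is $2.95.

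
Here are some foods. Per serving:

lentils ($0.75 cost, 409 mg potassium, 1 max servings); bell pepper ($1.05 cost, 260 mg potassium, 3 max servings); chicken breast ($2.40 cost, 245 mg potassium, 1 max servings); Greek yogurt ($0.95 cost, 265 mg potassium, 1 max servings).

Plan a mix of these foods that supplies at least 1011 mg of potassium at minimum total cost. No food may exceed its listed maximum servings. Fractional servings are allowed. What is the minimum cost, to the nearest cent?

Cost per mg of potassium: lentils $0.0018, Greek yogurt $0.0036, bell pepper $0.0040, chicken breast $0.0098.
Take 1 serving of lentils: +409.0 mg potassium for $0.75 (total $0.75, still need 602.0 mg).
Take 1 serving of Greek yogurt: +265.0 mg potassium for $0.95 (total $1.70, still need 337.0 mg).
Take 1.296 servings of bell pepper: +337.0 mg potassium for $1.36 (total $3.06, still need 0.0 mg).
Greedy by cheapest-per-mg is optimal for a single linear constraint, so the minimum cost is $3.06.

$3.06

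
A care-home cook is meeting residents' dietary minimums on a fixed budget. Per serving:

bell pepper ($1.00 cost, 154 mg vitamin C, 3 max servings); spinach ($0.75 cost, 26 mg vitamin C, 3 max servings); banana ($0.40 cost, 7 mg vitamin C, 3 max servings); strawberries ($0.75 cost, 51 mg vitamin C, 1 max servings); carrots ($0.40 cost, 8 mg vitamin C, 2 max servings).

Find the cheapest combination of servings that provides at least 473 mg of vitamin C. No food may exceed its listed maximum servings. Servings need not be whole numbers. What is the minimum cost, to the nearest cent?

$3.16

Cost per mg of vitamin C: bell pepper $0.0065, strawberries $0.0147, spinach $0.0288, carrots $0.0500, banana $0.0571.
Take 3 servings of bell pepper: +462.0 mg vitamin C for $3.00 (total $3.00, still need 11.0 mg).
Take 0.2157 servings of strawberries: +11.0 mg vitamin C for $0.16 (total $3.16, still need 0.0 mg).
Greedy by cheapest-per-mg is optimal for a single linear constraint, so the minimum cost is $3.16.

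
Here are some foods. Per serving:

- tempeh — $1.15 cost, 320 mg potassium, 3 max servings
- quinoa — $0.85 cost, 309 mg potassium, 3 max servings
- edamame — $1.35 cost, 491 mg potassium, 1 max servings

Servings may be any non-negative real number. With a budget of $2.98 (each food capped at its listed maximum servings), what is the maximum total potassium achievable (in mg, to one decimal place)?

1083.6 mg

Potassium per dollar: edamame 363.7, quinoa 363.5, tempeh 278.3.
Take 1 serving of edamame: spends $1.35, +491.0 mg potassium (running total 491.0 mg).
Take 1.918 servings of quinoa: spends $1.63, +592.6 mg potassium (running total 1083.6 mg).
Filling greedily by potassium-per-dollar is optimal for one linear limit, giving 1083.6 mg.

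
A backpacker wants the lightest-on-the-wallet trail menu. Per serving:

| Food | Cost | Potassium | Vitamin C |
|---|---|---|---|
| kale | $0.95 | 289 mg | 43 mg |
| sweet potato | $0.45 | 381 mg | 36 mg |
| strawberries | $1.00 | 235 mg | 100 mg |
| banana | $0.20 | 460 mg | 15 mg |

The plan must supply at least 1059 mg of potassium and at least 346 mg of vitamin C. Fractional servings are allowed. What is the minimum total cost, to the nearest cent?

Check every corner: each single food scaled to meet both minima, and each pair solved so both constraints bind.
kale only: max(1059/289, 346/43) = 8.047 servings → $7.64.
sweet potato only: max(1059/381, 346/36) = 9.611 servings → $4.33.
strawberries only: max(1059/235, 346/100) = 4.506 servings → $4.51.
banana only: max(1059/460, 346/15) = 23.07 servings → $4.61.
kale + sweet potato with both targets exact would need a negative amount; discard.
kale + strawberries with both tight: 1.308 servings and 2.897 servings → $4.14.
kale + banana with both targets exact would need a negative amount; discard.
sweet potato + strawberries with both tight: 0.8296 servings and 3.161 servings → $3.53.
sweet potato + banana: the both-tight solution has a negative serving — not a feasible corner.
strawberries + banana with both tight: 3.373 servings and 0.5789 servings → $3.49.
So the least-cost plan costs $3.49.

$3.49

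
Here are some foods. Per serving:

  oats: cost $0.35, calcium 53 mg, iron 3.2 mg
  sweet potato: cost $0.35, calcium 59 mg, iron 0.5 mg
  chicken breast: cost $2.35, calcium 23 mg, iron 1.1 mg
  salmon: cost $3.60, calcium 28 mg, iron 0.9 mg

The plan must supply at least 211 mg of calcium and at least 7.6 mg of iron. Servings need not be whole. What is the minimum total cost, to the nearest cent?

$1.33

Compare the cost at each extreme point of the feasible region.
oats only: max(211/53, 7.6/3.2) = 3.981 servings → $1.39.
sweet potato only: max(211/59, 7.6/0.5) = 15.2 servings → $5.32.
chicken breast only: max(211/23, 7.6/1.1) = 9.174 servings → $21.56.
salmon only: max(211/28, 7.6/0.9) = 8.444 servings → $30.40.
oats + sweet potato with both tight: 2.113 servings and 1.678 servings → $1.33.
oats + chicken breast: intersection lies outside the first quadrant.
oats + salmon with both tight: 0.5465 servings and 6.501 servings → $23.60.
sweet potato + chicken breast with both tight: 1.073 servings and 6.421 servings → $15.47.
sweet potato + salmon: intersection lies outside the first quadrant.
chicken breast + salmon with both tight: 2.267 servings and 5.673 servings → $25.75.
So the least-cost plan costs $1.33.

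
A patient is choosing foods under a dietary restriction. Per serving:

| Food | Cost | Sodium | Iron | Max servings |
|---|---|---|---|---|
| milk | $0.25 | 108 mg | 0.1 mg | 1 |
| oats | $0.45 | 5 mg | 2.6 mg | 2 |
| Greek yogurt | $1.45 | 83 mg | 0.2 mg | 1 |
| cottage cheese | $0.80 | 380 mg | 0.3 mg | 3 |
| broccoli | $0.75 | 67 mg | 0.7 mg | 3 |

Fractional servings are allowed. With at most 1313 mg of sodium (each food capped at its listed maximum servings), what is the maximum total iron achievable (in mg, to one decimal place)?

Iron per mg sodium: oats 0.52, broccoli 0.01045, Greek yogurt 0.00241, milk 0.0009259, cottage cheese 0.0007895.
Take 2 servings of oats: uses 10 mg sodium, +5.2 mg iron (running total 5.2 mg).
Take 3 servings of broccoli: uses 201 mg sodium, +2.1 mg iron (running total 7.3 mg).
Take 1 serving of Greek yogurt: uses 83 mg sodium, +0.2 mg iron (running total 7.5 mg).
Take 1 serving of milk: uses 108 mg sodium, +0.1 mg iron (running total 7.6 mg).
Take 2.397 servings of cottage cheese: uses 911 mg sodium, +0.7 mg iron (running total 8.3 mg).
Greedy by best ratio exhausts the sodium allowance optimally: 8.3 mg.

8.3 mg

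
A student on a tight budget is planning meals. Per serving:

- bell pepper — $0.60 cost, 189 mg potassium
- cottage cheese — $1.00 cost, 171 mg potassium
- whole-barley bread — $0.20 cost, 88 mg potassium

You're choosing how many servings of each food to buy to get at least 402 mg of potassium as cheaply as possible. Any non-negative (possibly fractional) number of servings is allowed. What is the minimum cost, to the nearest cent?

Cost per mg of potassium: whole-barley bread $0.0023, bell pepper $0.0032, cottage cheese $0.0058.
With no serving limits, use only whole-barley bread: 402 mg / 88 mg = 4.568 servings × $0.20 = $0.91.

$0.91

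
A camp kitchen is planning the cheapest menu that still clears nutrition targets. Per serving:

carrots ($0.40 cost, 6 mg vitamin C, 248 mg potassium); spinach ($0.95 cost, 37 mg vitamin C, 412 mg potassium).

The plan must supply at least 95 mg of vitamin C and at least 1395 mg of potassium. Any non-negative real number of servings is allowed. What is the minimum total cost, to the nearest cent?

The cheapest plan sits at a corner of the feasible region — with two constraints it uses at most two foods.
carrots only: max(95/6, 1395/248) = 15.83 servings → $6.33.
spinach only: max(95/37, 1395/412) = 3.386 servings → $3.22.
carrots + spinach with both tight: 1.861 servings and 2.266 servings → $2.90.
The minimum over all feasible corners is $2.90.

$2.90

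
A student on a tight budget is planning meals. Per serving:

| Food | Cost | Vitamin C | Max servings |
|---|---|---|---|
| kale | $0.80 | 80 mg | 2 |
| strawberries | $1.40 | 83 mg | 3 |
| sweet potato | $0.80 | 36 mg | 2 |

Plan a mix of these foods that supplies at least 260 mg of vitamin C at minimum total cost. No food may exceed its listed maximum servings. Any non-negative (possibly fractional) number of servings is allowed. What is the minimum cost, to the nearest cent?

Cost per mg of vitamin C: kale $0.0100, strawberries $0.0169, sweet potato $0.0222.
Take 2 servings of kale: +160.0 mg vitamin C for $1.60 (total $1.60, still need 100.0 mg).
Take 1.205 servings of strawberries: +100.0 mg vitamin C for $1.69 (total $3.29, still need 0.0 mg).
Filling from the cheapest source first is optimal under one linear minimum: $3.29.

$3.29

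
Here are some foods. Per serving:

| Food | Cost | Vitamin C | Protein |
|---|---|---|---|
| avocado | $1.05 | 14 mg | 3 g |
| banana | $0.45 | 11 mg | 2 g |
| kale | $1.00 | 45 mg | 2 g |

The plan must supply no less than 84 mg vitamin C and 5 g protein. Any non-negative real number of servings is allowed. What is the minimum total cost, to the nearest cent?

$2.04

This is a tiny linear program; its minimum lies at a vertex of the feasible set. List the vertices and price them.
avocado only: max(84/14, 5/3) = 6 servings → $6.30.
banana only: max(84/11, 5/2) = 7.636 servings → $3.44.
kale only: max(84/45, 5/2) = 2.5 servings → $2.50.
avocado + banana with both targets exact would need a negative amount; discard.
avocado + kale with both tight: 0.5327 servings and 1.701 servings → $2.26.
banana + kale with both tight: 0.8382 servings and 1.662 servings → $2.04.
The minimum over all feasible corners is $2.04.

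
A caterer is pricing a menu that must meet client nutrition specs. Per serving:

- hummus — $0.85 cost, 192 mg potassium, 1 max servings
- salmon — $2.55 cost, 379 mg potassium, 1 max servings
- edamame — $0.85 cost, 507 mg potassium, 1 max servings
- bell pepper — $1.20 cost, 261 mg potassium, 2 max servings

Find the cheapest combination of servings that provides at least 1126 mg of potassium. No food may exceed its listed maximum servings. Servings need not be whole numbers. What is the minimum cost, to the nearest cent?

Cost per mg of potassium: edamame $0.0017, hummus $0.0044, bell pepper $0.0046, salmon $0.0067.
Take 1 serving of edamame: +507.0 mg potassium for $0.85 (total $0.85, still need 619.0 mg).
Take 1 serving of hummus: +192.0 mg potassium for $0.85 (total $1.70, still need 427.0 mg).
Take 1.636 servings of bell pepper: +427.0 mg potassium for $1.96 (total $3.66, still need 0.0 mg).
Filling from the cheapest source first is optimal under one linear minimum: $3.66.

$3.66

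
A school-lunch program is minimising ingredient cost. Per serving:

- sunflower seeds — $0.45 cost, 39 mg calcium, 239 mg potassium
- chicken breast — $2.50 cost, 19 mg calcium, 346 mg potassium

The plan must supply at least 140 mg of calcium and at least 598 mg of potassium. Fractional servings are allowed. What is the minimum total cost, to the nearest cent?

Compare the cost at each extreme point of the feasible region.
sunflower seeds only: max(140/39, 598/239) = 3.59 servings → $1.62.
chicken breast only: max(140/19, 598/346) = 7.368 servings → $18.42.
sunflower seeds + chicken breast with both targets exact would need a negative amount; discard.
So the least-cost plan costs $1.62.

$1.62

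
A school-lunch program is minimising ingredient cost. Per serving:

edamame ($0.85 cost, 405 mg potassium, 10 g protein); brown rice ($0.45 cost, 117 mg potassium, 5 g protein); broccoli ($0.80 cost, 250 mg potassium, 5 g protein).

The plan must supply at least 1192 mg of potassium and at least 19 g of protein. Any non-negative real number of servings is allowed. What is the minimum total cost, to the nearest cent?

Compare the cost at each extreme point of the feasible region.
edamame only: max(1192/405, 19/10) = 2.943 servings → $2.50.
brown rice only: max(1192/117, 19/5) = 10.19 servings → $4.58.
broccoli only: max(1192/250, 19/5) = 4.768 servings → $3.81.
edamame + brown rice: the both-tight solution has a negative serving — not a feasible corner.
edamame + broccoli: the both-tight solution has a negative serving — not a feasible corner.
brown rice + broccoli with both targets exact would need a negative amount; discard.
Cheapest feasible corner: $2.50.

$2.50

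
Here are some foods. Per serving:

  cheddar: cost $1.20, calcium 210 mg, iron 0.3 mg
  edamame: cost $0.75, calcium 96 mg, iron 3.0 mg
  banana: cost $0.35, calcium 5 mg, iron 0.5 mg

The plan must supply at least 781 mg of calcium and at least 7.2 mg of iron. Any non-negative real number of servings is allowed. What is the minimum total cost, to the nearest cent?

An LP optimum is at a vertex; with two nutrient constraints at most two foods are used. Check each candidate.
cheddar only: max(781/210, 7.2/0.3) = 24 servings → $28.80.
edamame only: max(781/96, 7.2/3.0) = 8.135 servings → $6.10.
banana only: max(781/5, 7.2/0.5) = 156.2 servings → $54.67.
cheddar + edamame with both tight: 2.748 servings and 2.125 servings → $4.89.
cheddar + banana with both tight: 3.425 servings and 12.34 servings → $8.43.
edamame + banana with both targets exact would need a negative amount; discard.
Cheapest feasible corner: $4.89.

$4.89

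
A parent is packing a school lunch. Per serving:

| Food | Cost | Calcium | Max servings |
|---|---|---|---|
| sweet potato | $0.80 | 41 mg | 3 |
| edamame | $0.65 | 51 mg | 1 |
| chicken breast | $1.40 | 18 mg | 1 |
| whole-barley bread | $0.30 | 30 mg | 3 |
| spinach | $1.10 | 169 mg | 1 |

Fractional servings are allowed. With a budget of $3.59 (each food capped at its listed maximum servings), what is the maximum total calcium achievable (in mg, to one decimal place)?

358.2 mg

Calcium per dollar: spinach 153.6, whole-barley bread 100, edamame 78.46, sweet potato 51.25, chicken breast 12.86.
Take 1 serving of spinach: spends $1.10, +169.0 mg calcium (running total 169.0 mg).
Take 3 servings of whole-barley bread: spends $0.90, +90.0 mg calcium (running total 259.0 mg).
Take 1 serving of edamame: spends $0.65, +51.0 mg calcium (running total 310.0 mg).
Take 1.175 servings of sweet potato: spends $0.94, +48.2 mg calcium (running total 358.2 mg).
Filling greedily by calcium-per-dollar is optimal for one linear limit, giving 358.2 mg.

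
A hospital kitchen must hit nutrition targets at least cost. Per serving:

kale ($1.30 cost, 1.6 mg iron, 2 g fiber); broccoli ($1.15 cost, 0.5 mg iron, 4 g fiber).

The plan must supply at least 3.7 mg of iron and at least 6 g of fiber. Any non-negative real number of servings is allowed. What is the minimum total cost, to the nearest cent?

An LP optimum is at a vertex; with two nutrient constraints at most two foods are used. Check each candidate.
kale only: max(3.7/1.6, 6/2) = 3 servings → $3.90.
broccoli only: max(3.7/0.5, 6/4) = 7.4 servings → $8.51.
kale + broccoli with both tight: 2.185 servings and 0.4074 servings → $3.31.
So the least-cost plan costs $3.31.

$3.31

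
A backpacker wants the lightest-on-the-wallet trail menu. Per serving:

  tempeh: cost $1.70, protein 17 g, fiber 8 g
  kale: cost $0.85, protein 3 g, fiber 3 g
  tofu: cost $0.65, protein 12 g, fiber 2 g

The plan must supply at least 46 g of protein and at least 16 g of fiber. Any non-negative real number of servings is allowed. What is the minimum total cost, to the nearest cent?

$3.75

At the optimum either one food covers both requirements or two foods hit both targets exactly; no other combination can be cheaper.
tempeh only: max(46/17, 16/8) = 2.706 servings → $4.60.
kale only: max(46/3, 16/3) = 15.33 servings → $13.03.
tofu only: max(46/12, 16/2) = 8 servings → $5.20.
tempeh + kale: the both-tight solution has a negative serving — not a feasible corner.
tempeh + tofu with both tight: 1.613 servings and 1.548 servings → $3.75.
kale + tofu with both tight: 3.333 servings and 3 servings → $4.78.
The minimum over all feasible corners is $3.75.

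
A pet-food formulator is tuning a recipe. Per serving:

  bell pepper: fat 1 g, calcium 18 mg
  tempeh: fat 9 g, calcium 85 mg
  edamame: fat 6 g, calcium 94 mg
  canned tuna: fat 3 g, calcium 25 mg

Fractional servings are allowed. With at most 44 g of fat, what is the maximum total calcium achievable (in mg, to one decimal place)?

Calcium per g fat: bell pepper 18, edamame 15.67, tempeh 9.444, canned tuna 8.333.
With no serving limits, spend the whole fat allowance on bell pepper: 44 g / 1 g × 18 mg = 792.0 mg.

792.0 mg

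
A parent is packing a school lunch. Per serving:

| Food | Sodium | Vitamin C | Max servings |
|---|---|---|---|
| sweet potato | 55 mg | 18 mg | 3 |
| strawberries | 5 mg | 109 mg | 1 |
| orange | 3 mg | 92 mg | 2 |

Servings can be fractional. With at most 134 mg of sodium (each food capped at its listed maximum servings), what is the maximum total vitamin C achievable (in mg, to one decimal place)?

Vitamin C per mg sodium: orange 30.67, strawberries 21.8, sweet potato 0.3273.
Take 2 servings of orange: uses 6 mg sodium, +184.0 mg vitamin C (running total 184.0 mg).
Take 1 serving of strawberries: uses 5 mg sodium, +109.0 mg vitamin C (running total 293.0 mg).
Take 2.236 servings of sweet potato: uses 123 mg sodium, +40.3 mg vitamin C (running total 333.3 mg).
Filling greedily by vitamin C-per-mg sodium is optimal for one linear limit, giving 333.3 mg.

333.3 mg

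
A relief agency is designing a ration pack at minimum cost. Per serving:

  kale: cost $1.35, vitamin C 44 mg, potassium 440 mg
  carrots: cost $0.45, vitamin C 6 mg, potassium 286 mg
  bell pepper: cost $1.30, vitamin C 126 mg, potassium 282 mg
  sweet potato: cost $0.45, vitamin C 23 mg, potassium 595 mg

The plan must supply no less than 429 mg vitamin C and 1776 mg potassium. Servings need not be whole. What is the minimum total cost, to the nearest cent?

$4.75

At the optimum either one food covers both requirements or two foods hit both targets exactly; no other combination can be cheaper.
kale only: max(429/44, 1776/440) = 9.75 servings → $13.16.
carrots only: max(429/6, 1776/286) = 71.5 servings → $32.17.
bell pepper only: max(429/126, 1776/282) = 6.298 servings → $8.19.
sweet potato only: max(429/23, 1776/595) = 18.65 servings → $8.39.
kale + carrots: intersection lies outside the first quadrant.
kale + bell pepper with both tight: 2.389 servings and 2.571 servings → $6.57.
kale + sweet potato: the both-tight solution has a negative serving — not a feasible corner.
carrots + bell pepper with both tight: 2.993 servings and 3.262 servings → $5.59.
carrots + sweet potato: the both-tight solution has a negative serving — not a feasible corner.
bell pepper + sweet potato with both tight: 3.131 servings and 1.501 servings → $4.75.
Cheapest feasible corner: $4.75.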